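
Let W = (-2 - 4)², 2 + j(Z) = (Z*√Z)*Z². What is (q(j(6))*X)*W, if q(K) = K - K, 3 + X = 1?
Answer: 0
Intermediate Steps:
j(Z) = -2 + Z^(7/2) (j(Z) = -2 + (Z*√Z)*Z² = -2 + Z^(3/2)*Z² = -2 + Z^(7/2))
X = -2 (X = -3 + 1 = -2)
W = 36 (W = (-6)² = 36)
q(K) = 0
(q(j(6))*X)*W = (0*(-2))*36 = 0*36 = 0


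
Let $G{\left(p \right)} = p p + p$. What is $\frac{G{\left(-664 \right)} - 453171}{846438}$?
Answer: $- \frac{4313}{282146} \approx -0.015286$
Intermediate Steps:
$G{\left(p \right)} = p + p^{2}$ ($G{\left(p \right)} = p^{2} + p = p + p^{2}$)
$\frac{G{\left(-664 \right)} - 453171}{846438} = \frac{- 664 \left(1 - 664\right) - 453171}{846438} = \left(\left(-664\right) \left(-663\right) - 453171\right) \frac{1}{846438} = \left(440232 - 453171\right) \frac{1}{846438} = \left(-12939\right) \frac{1}{846438} = - \frac{4313}{282146}$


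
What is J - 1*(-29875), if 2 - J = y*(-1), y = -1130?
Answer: 28747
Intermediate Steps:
J = -1128 (J = 2 - (-1130)*(-1) = 2 - 1*1130 = 2 - 1130 = -1128)
J - 1*(-29875) = -1128 - 1*(-29875) = -1128 + 29875 = 28747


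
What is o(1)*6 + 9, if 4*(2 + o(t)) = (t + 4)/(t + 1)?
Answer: ¾ ≈ 0.75000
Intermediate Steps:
o(t) = -2 + (4 + t)/(4*(1 + t)) (o(t) = -2 + ((t + 4)/(t + 1))/4 = -2 + ((4 + t)/(1 + t))/4 = -2 + (4 + t)/(4*(1 + t)))
o(1)*6 + 9 = ((-4 - 7*1)/(4*(1 + 1)))*6 + 9 = ((¼)*(-4 - 7)/2)*6 + 9 = ((¼)*(½)*(-11))*6 + 9 = -11/8*6 + 9 = -33/4 + 9 = ¾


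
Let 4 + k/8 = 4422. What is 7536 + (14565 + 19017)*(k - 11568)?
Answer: 798453168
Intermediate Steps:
k = 35344 (k = -32 + 8*4422 = -32 + 35376 = 35344)
7536 + (14565 + 19017)*(k - 11568) = 7536 + (14565 + 19017)*(35344 - 11568) = 7536 + 33582*23776 = 7536 + 798445632 = 798453168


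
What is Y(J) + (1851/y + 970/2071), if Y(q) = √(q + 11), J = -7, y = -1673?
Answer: 4718955/3464783 ≈ 1.3620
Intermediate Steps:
Y(q) = √(11 + q)
Y(J) + (1851/y + 970/2071) = √(11 - 7) + (1851/(-1673) + 970/2071) = √4 + (1851*(-1/1673) + 970*(1/2071)) = 2 + (-1851/1673 + 970/2071) = 2 - 2210611/3464783 = 4718955/3464783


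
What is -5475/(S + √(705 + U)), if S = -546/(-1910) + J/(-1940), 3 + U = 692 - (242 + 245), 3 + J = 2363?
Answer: -14574396554875/2591918537798 - 15660768885625*√907/2591918537798 ≈ -187.59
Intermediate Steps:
J = 2360 (J = -3 + 2363 = 2360)
U = 202 (U = -3 + (692 - (242 + 245)) = -3 + (692 - 1*487) = -3 + (692 - 487) = -3 + 205 = 202)
S = -86209/92635 (S = -546/(-1910) + 2360/(-1940) = -546*(-1/1910) + 2360*(-1/1940) = 273/955 - 118/97 = -86209/92635 ≈ -0.93063)
-5475/(S + √(705 + U)) = -5475/(-86209/92635 + √(705 + 202)) = -5475/(-86209/92635 + √907)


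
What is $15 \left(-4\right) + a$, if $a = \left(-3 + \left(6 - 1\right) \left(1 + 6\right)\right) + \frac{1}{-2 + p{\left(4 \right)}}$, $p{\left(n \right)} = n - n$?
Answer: $- \frac{57}{2} \approx -28.5$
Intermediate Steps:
$p{\left(n \right)} = 0$
$a = \frac{63}{2}$ ($a = \left(-3 + \left(6 - 1\right) \left(1 + 6\right)\right) + \frac{1}{-2 + 0} = \left(-3 + 5 \cdot 7\right) + \frac{1}{-2} = \left(-3 + 35\right) - \frac{1}{2} = 32 - \frac{1}{2} = \frac{63}{2} \approx 31.5$)
$15 \left(-4\right) + a = 15 \left(-4\right) + \frac{63}{2} = -60 + \frac{63}{2} = - \frac{57}{2}$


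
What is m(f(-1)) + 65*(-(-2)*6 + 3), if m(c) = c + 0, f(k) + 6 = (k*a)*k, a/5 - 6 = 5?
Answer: 1024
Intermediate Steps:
a = 55 (a = 30 + 5*5 = 30 + 25 = 55)
f(k) = -6 + 55*k**2 (f(k) = -6 + (k*55)*k = -6 + (55*k)*k = -6 + 55*k**2)
m(c) = c
m(f(-1)) + 65*(-(-2)*6 + 3) = (-6 + 55*(-1)**2) + 65*(-(-2)*6 + 3) = (-6 + 55*1) + 65*(-2*(-6) + 3) = (-6 + 55) + 65*(12 + 3) = 49 + 65*15 = 49 + 975 = 1024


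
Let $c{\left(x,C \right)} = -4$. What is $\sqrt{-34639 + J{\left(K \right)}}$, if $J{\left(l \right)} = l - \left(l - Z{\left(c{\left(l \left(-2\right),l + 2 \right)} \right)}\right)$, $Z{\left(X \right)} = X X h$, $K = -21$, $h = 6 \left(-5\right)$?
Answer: $i \sqrt{35119} \approx 187.4 i$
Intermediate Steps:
$h = -30$
$Z{\left(X \right)} = - 30 X^{2}$ ($Z{\left(X \right)} = X X \left(-30\right) = X^{2} \left(-30\right) = - 30 X^{2}$)
$J{\left(l \right)} = -480$ ($J{\left(l \right)} = l - \left(480 + l\right) = -480$)
$\sqrt{-34639 + J{\left(K \right)}} = \sqrt{-34639 - 480} = \sqrt{-35119} = i \sqrt{35119}$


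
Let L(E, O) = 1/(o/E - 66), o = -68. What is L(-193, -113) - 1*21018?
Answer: -266298253/12670 ≈ -21018.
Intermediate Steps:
L(E, O) = 1/(-66 - 68/E) (L(E, O) = 1/(-68/E - 66) = 1/(-66 - 68/E))
L(-193, -113) - 1*21018 = -1*(-193)/(68 + 66*(-193)) - 1*21018 = -1*(-193)/(68 - 12738) - 21018 = -1*(-193)/(-12670) - 21018 = -1*(-193)*(-1/12670) - 21018 = -193/12670 - 21018 = -266298253/12670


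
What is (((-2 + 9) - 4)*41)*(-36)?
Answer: -4428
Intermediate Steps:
(((-2 + 9) - 4)*41)*(-36) = ((7 - 4)*41)*(-36) = (3*41)*(-36) = 123*(-36) = -4428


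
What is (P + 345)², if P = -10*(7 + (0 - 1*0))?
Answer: 75625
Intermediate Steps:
P = -70 (P = -10*(7 + (0 + 0)) = -10*(7 + 0) = -10*7 = -70)
(P + 345)² = (-70 + 345)² = 275² = 75625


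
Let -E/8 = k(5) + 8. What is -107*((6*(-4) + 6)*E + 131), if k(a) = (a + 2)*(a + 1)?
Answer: -784417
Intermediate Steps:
k(a) = (1 + a)*(2 + a) (k(a) = (2 + a)*(1 + a) = (1 + a)*(2 + a))
E = -400 (E = -8*((2 + 5² + 3*5) + 8) = -8*((2 + 25 + 15) + 8) = -8*(42 + 8) = -8*50 = -400)
-107*((6*(-4) + 6)*E + 131) = -107*((6*(-4) + 6)*(-400) + 131) = -107*((-24 + 6)*(-400) + 131) = -107*(-18*(-400) + 131) = -107*(7200 + 131) = -107*7331 = -784417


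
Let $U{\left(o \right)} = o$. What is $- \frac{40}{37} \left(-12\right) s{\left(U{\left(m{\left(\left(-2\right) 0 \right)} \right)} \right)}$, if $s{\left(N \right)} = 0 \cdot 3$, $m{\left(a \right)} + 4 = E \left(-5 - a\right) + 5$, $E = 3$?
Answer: $0$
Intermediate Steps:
$m{\left(a \right)} = -14 - 3 a$ ($m{\left(a \right)} = -4 + \left(3 \left(-5 - a\right) + 5\right) = -4 + \left(\left(-15 - 3 a\right) + 5\right) = -4 - \left(10 + 3 a\right) = -14 - 3 a$)
$s{\left(N \right)} = 0$
$- \frac{40}{37} \left(-12\right) s{\left(U{\left(m{\left(\left(-2\right) 0 \right)} \right)} \right)} = - \frac{40}{37} \left(-12\right) 0 = \left(-40\right) \frac{1}{37} \left(-12\right) 0 = \left(- \frac{40}{37}\right) \left(-12\right) 0 = \frac{480}{37} \cdot 0 = 0$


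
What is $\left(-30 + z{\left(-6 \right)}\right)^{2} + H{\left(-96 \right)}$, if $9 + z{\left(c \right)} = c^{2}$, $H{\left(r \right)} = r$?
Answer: $-87$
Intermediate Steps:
$z{\left(c \right)} = -9 + c^{2}$
$\left(-30 + z{\left(-6 \right)}\right)^{2} + H{\left(-96 \right)} = \left(-30 - \left(9 - \left(-6\right)^{2}\right)\right)^{2} - 96 = \left(-30 + \left(-9 + 36\right)\right)^{2} - 96 = \left(-30 + 27\right)^{2} - 96 = \left(-3\right)^{2} - 96 = 9 - 96 = -87$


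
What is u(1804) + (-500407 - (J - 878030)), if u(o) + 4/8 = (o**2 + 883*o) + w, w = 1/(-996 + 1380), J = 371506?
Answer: 1863730369/384 ≈ 4.8535e+6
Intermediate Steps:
w = 1/384 ≈ 0.0026042
u(o) = -191/384 + o**2 + 883*o (u(o) = -1/2 + ((o**2 + 883*o) + 1/384) = -1/2 + (1/384 + o**2 + 883*o) = -191/384 + o**2 + 883*o)
u(1804) + (-500407 - (J - 878030)) = (-191/384 + 1804**2 + 883*1804) + (-500407 - (371506 - 878030)) = (-191/384 + 3254416 + 1592932) + (-500407 - 1*(-506524)) = 1861381441/384 + (-500407 + 506524) = 1861381441/384 + 6117 = 1863730369/384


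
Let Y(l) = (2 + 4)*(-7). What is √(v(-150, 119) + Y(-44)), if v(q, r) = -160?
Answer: I*√202 ≈ 14.213*I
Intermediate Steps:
Y(l) = -42 (Y(l) = 6*(-7) = -42)
√(v(-150, 119) + Y(-44)) = √(-160 - 42) = √(-202) = I*√202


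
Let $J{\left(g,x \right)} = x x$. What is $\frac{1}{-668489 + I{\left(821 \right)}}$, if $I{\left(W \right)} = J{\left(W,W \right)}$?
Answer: $\frac{1}{5552} \approx 0.00018012$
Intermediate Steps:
$J{\left(g,x \right)} = x^{2}$
$I{\left(W \right)} = W^{2}$
$\frac{1}{-668489 + I{\left(821 \right)}} = \frac{1}{-668489 + 821^{2}} = \frac{1}{-668489 + 674041} = \frac{1}{5552}$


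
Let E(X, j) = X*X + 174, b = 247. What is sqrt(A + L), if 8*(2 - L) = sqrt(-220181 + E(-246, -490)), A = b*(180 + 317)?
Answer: sqrt(1964176 - 2*I*sqrt(159491))/4 ≈ 350.37 - 0.071239*I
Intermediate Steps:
A = 122759 (A = 247*(180 + 317) = 247*497 = 122759)
E(X, j) = 174 + X**2 (E(X, j) = X**2 + 174 = 174 + X**2)
L = 2 - I*sqrt(159491)/8 (L = 2 - sqrt(-220181 + (174 + (-246)**2))/8 = 2 - sqrt(-220181 + (174 + 60516))/8 = 2 - sqrt(-220181 + 60690)/8 = 2 - I*sqrt(159491)/8 ≈ 2.0 - 49.92*I)
sqrt(A + L) = sqrt(122759 + (2 - I*sqrt(159491)/8)) = sqrt(122761 - I*sqrt(159491)/8)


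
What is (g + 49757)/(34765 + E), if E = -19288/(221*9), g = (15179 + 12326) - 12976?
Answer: 127864854/69128297 ≈ 1.8497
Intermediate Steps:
g = 14529 (g = 27505 - 12976 = 14529)
E = -19288/1989 ≈ -9.6973
(g + 49757)/(34765 + E) = (14529 + 49757)/(34765 - 19288/1989) = 64286/(69128297/1989) = 64286*(1989/69128297) = 127864854/69128297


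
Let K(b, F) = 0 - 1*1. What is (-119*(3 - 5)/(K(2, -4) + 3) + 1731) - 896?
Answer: 954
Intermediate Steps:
K(b, F) = -1 (K(b, F) = 0 - 1 = -1)
(-119*(3 - 5)/(K(2, -4) + 3) + 1731) - 896 = (-119*(3 - 5)/(-1 + 3) + 1731) - 896 = (-(-238)/2 + 1731) - 896 = (-119*(-1) + 1731) - 896 = (119 + 1731) - 896 = 1850 - 896 = 954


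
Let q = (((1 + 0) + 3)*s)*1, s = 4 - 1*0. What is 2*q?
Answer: 32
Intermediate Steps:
s = 4 (s = 4 + 0 = 4)
q = 16 (q = (((1 + 0) + 3)*4)*1 = ((1 + 3)*4)*1 = (4*4)*1 = 16*1 = 16)
2*q = 2*16 = 32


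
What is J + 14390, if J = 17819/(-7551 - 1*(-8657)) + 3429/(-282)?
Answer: 374113197/25991 ≈ 14394.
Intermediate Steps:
J = 102707/25991 (J = 17819/(-7551 + 8657) + 3429*(-1/282) = 17819/1106 - 1143/94 = 102707/25991 ≈ 3.9516)
J + 14390 = 102707/25991 + 14390 = 374113197/25991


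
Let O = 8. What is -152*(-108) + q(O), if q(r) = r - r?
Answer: 16416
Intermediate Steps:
q(r) = 0
-152*(-108) + q(O) = -152*(-108) + 0 = 16416 + 0 = 16416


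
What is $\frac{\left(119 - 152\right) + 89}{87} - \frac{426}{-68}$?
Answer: $\frac{20435}{2958} \approx 6.9084$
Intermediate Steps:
$\frac{\left(119 - 152\right) + 89}{87} - \frac{426}{-68} = \left(-33 + 89\right) \frac{1}{87} - - \frac{213}{34} = 56 \cdot \frac{1}{87} + \frac{213}{34} = \frac{56}{87} + \frac{213}{34} = \frac{20435}{2958}$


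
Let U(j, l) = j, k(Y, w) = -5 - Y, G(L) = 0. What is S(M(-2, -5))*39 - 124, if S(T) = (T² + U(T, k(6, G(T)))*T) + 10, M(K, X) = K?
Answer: 578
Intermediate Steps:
S(T) = 10 + 2*T² (S(T) = (T² + T*T) + 10 = (T² + T²) + 10 = 2*T² + 10 = 10 + 2*T²)
S(M(-2, -5))*39 - 124 = (10 + 2*(-2)²)*39 - 124 = (10 + 2*4)*39 - 124 = (10 + 8)*39 - 124 = 18*39 - 124 = 702 - 124 = 578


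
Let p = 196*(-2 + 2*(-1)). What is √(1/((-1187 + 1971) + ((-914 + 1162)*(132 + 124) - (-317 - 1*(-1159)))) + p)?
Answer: I*√3154318018170/63430 ≈ 28.0*I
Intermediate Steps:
p = -784 (p = 196*(-2 - 2) = 196*(-4) = -784)
√(1/((-1187 + 1971) + ((-914 + 1162)*(132 + 124) - (-317 - 1*(-1159)))) + p) = √(1/((-1187 + 1971) + ((-914 + 1162)*(132 + 124) - (-317 - 1*(-1159)))) - 784) = √(1/(784 + (248*256 - (-317 + 1159))) - 784) = √(1/(784 + (63488 - 1*842)) - 784) = √(1/(784 + (63488 - 842)) - 784) = √(1/(784 + 62646) - 784) = √(1/63430 - 784) = √(-49729119/63430) = I*√3154318018170/63430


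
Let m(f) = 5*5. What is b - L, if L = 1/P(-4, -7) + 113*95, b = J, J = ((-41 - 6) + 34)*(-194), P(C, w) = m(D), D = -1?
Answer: -205326/25 ≈ -8213.0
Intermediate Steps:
m(f) = 25
P(C, w) = 25
J = 2522 (J = (-47 + 34)*(-194) = -13*(-194) = 2522)
b = 2522
L = 268376/25 (L = 1/25 + 113*95 = 1/25 + 10735 = 268376/25 ≈ 10735.)
b - L = 2522 - 1*268376/25 = 2522 - 268376/25 = -205326/25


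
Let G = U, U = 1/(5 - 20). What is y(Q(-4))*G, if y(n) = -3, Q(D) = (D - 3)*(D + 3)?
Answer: ⅕ ≈ 0.20000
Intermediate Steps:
Q(D) = (-3 + D)*(3 + D)
U = -1/15 (U = 1/(-15) = -1/15 ≈ -0.066667)
G = -1/15 ≈ -0.066667
y(Q(-4))*G = -3*(-1/15) = ⅕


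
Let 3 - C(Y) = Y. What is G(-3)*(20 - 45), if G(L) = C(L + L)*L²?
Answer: -2025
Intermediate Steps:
C(Y) = 3 - Y
G(L) = L²*(3 - 2*L) (G(L) = (3 - (L + L))*L² = (3 - 2*L)*L² = L²*(3 - 2*L))
G(-3)*(20 - 45) = ((-3)²*(3 - 2*(-3)))*(20 - 45) = (9*(3 + 6))*(-25) = (9*9)*(-25) = 81*(-25) = -2025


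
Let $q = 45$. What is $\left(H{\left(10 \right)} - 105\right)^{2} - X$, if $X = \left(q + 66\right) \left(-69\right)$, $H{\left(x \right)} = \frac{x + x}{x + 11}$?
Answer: $\frac{8151844}{441} \approx 18485.0$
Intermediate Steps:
$H{\left(x \right)} = \frac{2 x}{11 + x}$
$X = -7659$ ($X = \left(45 + 66\right) \left(-69\right) = 111 \left(-69\right) = -7659$)
$\left(H{\left(10 \right)} - 105\right)^{2} - X = \left(2 \cdot 10 \frac{1}{11 + 10} - 105\right)^{2} - -7659 = \left(2 \cdot 10 \cdot \frac{1}{21} - 105\right)^{2} + 7659 = \left(\frac{20}{21} - 105\right)^{2} + 7659 = \left(- \frac{2185}{21}\right)^{2} + 7659 = \frac{4774225}{441} + 7659 = \frac{8151844}{441}$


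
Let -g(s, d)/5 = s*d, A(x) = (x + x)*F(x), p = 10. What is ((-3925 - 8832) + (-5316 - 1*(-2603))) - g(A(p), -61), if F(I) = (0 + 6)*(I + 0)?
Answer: -381470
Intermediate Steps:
F(I) = 6*I
A(x) = 12*x² (A(x) = (x + x)*(6*x) = (2*x)*(6*x) = 12*x²)
g(s, d) = -5*d*s (g(s, d) = -5*s*d = -5*d*s)
((-3925 - 8832) + (-5316 - 1*(-2603))) - g(A(p), -61) = ((-3925 - 8832) + (-5316 - 1*(-2603))) - (-5)*(-61)*12*10² = (-12757 + (-5316 + 2603)) - (-5)*(-61)*12*100 = (-12757 - 2713) - (-5)*(-61)*1200 = -15470 - 1*366000 = -15470 - 366000 = -381470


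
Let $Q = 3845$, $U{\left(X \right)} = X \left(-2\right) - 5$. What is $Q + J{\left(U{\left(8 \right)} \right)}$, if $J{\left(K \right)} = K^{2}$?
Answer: $4286$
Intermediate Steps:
$U{\left(X \right)} = -5 - 2 X$ ($U{\left(X \right)} = - 2 X - 5 = -5 - 2 X$)
$Q + J{\left(U{\left(8 \right)} \right)} = 3845 + \left(-5 - 16\right)^{2} = 3845 + \left(-21\right)^{2} = 3845 + 441 = 4286$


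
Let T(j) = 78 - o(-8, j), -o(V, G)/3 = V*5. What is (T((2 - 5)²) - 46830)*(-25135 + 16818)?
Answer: 389834424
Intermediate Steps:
o(V, G) = -15*V (o(V, G) = -3*V*5 = -15*V)
T(j) = -42 (T(j) = 78 - (-15)*(-8) = 78 - 1*120 = 78 - 120 = -42)
(T((2 - 5)²) - 46830)*(-25135 + 16818) = (-42 - 46830)*(-25135 + 16818) = -46872*(-8317) = 389834424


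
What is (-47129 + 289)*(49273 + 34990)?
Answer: -3946878920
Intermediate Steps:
(-47129 + 289)*(49273 + 34990) = -46840*84263 = -3946878920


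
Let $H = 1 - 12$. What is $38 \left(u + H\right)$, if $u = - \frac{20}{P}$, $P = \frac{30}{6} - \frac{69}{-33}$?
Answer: $- \frac{20482}{39} \approx -525.18$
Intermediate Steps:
$H = -11$ ($H = 1 - 12 = -11$)
$P = \frac{78}{11}$ ($P = 30 \cdot \frac{1}{6} - - \frac{23}{11} = 5 + \frac{23}{11} = \frac{78}{11} \approx 7.0909$)
$u = - \frac{110}{39}$ ($u = - \frac{20}{\frac{78}{11}} = \left(-20\right) \frac{11}{78} = - \frac{110}{39} \approx -2.8205$)
$38 \left(u + H\right) = 38 \left(- \frac{110}{39} - 11\right) = 38 \left(- \frac{539}{39}\right) = - \frac{20482}{39}$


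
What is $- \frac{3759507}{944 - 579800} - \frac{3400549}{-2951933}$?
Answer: $\frac{4355413656325}{569581376216} \approx 7.6467$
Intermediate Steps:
$- \frac{3759507}{944 - 579800} - \frac{3400549}{-2951933} = - \frac{3759507}{944 - 579800} - - \frac{3400549}{2951933} = - \frac{3759507}{-578856} + \frac{3400549}{2951933} = \left(-3759507\right) \left(- \frac{1}{578856}\right) + \frac{3400549}{2951933} = \frac{1253169}{192952} + \frac{3400549}{2951933} = \frac{4355413656325}{569581376216}$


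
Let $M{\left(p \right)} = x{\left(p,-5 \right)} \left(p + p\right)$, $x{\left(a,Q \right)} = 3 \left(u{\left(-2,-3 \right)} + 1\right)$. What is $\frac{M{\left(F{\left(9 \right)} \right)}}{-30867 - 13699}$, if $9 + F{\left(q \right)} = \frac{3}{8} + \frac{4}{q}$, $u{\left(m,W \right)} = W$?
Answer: $- \frac{589}{267396} \approx -0.0022027$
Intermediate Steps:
$x{\left(a,Q \right)} = -6$ ($x{\left(a,Q \right)} = 3 \left(-3 + 1\right) = 3 \left(-2\right) = -6$)
$F{\left(q \right)} = - \frac{69}{8} + \frac{4}{q}$ ($F{\left(q \right)} = -9 + \left(\frac{3}{8} + \frac{4}{q}\right) = - \frac{69}{8} + \frac{4}{q}$)
$M{\left(p \right)} = - 12 p$ ($M{\left(p \right)} = - 6 \left(p + p\right) = - 6 \cdot 2 p = - 12 p$)
$\frac{M{\left(F{\left(9 \right)} \right)}}{-30867 - 13699} = \frac{\left(-12\right) \left(- \frac{69}{8} + \frac{4}{9}\right)}{-30867 - 13699} = \frac{\left(-12\right) \left(- \frac{69}{8} + 4 \cdot \frac{1}{9}\right)}{-44566} = - 12 \left(- \frac{69}{8} + \frac{4}{9}\right) \left(- \frac{1}{44566}\right) = \left(-12\right) \left(- \frac{589}{72}\right) \left(- \frac{1}{44566}\right) = \frac{589}{6} \left(- \frac{1}{44566}\right) = - \frac{589}{267396}$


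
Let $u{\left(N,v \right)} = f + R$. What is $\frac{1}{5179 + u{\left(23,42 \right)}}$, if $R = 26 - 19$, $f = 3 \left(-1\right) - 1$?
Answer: $\frac{1}{5182} \approx 0.00019298$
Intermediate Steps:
$f = -4$ ($f = -3 - 1 = -4$)
$R = 7$
$u{\left(N,v \right)} = 3$ ($u{\left(N,v \right)} = -4 + 7 = 3$)
$\frac{1}{5179 + u{\left(23,42 \right)}} = \frac{1}{5179 + 3} = \frac{1}{5182}$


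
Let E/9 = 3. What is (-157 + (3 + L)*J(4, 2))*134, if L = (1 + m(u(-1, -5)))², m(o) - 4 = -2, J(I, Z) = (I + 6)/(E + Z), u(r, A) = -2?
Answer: -594022/29 ≈ -20484.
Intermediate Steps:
E = 27 (E = 9*3 = 27)
J(I, Z) = (6 + I)/(27 + Z) (J(I, Z) = (I + 6)/(27 + Z) = (6 + I)/(27 + Z))
m(o) = 2 (m(o) = 4 - 2 = 2)
L = 9 (L = (1 + 2)² = 3² = 9)
(-157 + (3 + L)*J(4, 2))*134 = (-157 + (3 + 9)*((6 + 4)/(27 + 2)))*134 = (-157 + 12*(10/29))*134 = (-157 + 120/29)*134 = -4433/29*134 = -594022/29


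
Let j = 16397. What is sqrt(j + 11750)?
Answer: sqrt(28147) ≈ 167.77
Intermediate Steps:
sqrt(j + 11750) = sqrt(16397 + 11750) = sqrt(28147)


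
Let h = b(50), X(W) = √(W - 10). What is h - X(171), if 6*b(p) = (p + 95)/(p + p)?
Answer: 29/120 - √161 ≈ -12.447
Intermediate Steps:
X(W) = √(-10 + W)
b(p) = (95 + p)/(12*p) (b(p) = ((p + 95)/(p + p))/6 = ((95 + p)/((2*p)))/6 = ((95 + p)*(1/(2*p)))/6 = ((95 + p)/(2*p))/6 = (95 + p)/(12*p))
h = 29/120 (h = (1/12)*(95 + 50)/50 = (1/12)*(1/50)*145 = 29/120 ≈ 0.24167)
h - X(171) = 29/120 - √(-10 + 171) = 29/120 - √161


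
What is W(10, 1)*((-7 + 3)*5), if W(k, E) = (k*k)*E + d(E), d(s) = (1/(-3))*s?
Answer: -5980/3 ≈ -1993.3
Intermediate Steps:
d(s) = -s/3 (d(s) = (1*(-1/3))*s = -s/3)
W(k, E) = -E/3 + E*k**2 (W(k, E) = (k*k)*E - E/3 = k**2*E - E/3 = E*k**2 - E/3 = -E/3 + E*k**2)
W(10, 1)*((-7 + 3)*5) = (1*(-1/3 + 10**2))*((-7 + 3)*5) = (1*(-1/3 + 100))*(-4*5) = (1*(299/3))*(-20) = (299/3)*(-20) = -5980/3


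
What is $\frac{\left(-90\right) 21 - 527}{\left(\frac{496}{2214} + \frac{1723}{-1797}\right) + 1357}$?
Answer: $- \frac{1602695781}{899329966} \approx -1.7821$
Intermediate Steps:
$\frac{\left(-90\right) 21 - 527}{\left(\frac{496}{2214} + \frac{1723}{-1797}\right) + 1357} = \frac{-1890 - 527}{\left(496 \cdot \frac{1}{2214} + 1723 \left(- \frac{1}{1797}\right)\right) + 1357} = - \frac{2417}{\left(\frac{248}{1107} - \frac{1723}{1797}\right) + 1357} = - \frac{2417}{- \frac{487235}{663093} + 1357} = - \frac{2417}{\frac{899329966}{663093}} = \left(-2417\right) \frac{663093}{899329966} = - \frac{1602695781}{899329966}$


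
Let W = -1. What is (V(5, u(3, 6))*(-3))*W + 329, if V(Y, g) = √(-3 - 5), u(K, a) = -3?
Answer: 329 + 6*I*√2 ≈ 329.0 + 8.4853*I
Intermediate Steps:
V(Y, g) = 2*I*√2 (V(Y, g) = √(-8) = 2*I*√2)
(V(5, u(3, 6))*(-3))*W + 329 = ((2*I*√2)*(-3))*(-1) + 329 = -6*I*√2*(-1) + 329 = 6*I*√2 + 329 = 329 + 6*I*√2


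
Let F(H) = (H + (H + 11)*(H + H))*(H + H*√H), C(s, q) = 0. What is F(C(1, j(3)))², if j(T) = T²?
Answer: 0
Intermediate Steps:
F(H) = (H + H^(3/2))*(H + 2*H*(11 + H)) (F(H) = (H + (11 + H)*(2*H))*(H + H^(3/2)) = (H + 2*H*(11 + H))*(H + H^(3/2)) = (H + H^(3/2))*(H + 2*H*(11 + H)))
F(C(1, j(3)))² = (2*0³ + 2*0^(7/2) + 23*0² + 23*0^(5/2))² = (2*0 + 2*0 + 23*0 + 23*0)² = (0 + 0 + 0 + 0)² = 0² = 0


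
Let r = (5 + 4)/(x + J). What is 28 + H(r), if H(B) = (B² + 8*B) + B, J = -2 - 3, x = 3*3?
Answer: 853/16 ≈ 53.313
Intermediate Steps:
x = 9
J = -5
r = 9/4 (r = (5 + 4)/(9 - 5) = 9/4 ≈ 2.2500)
H(B) = B² + 9*B
28 + H(r) = 28 + 9*(9 + 9/4)/4 = 28 + (9/4)*(45/4) = 28 + 405/16 = 853/16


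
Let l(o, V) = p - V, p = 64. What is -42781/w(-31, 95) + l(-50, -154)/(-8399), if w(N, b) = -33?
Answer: 359310425/277167 ≈ 1296.4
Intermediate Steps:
l(o, V) = 64 - V
-42781/w(-31, 95) + l(-50, -154)/(-8399) = -42781/(-33) + (64 - 1*(-154))/(-8399) = -42781*(-1/33) + (64 + 154)*(-1/8399) = 42781/33 + 218*(-1/8399) = 42781/33 - 218/8399 = 359310425/277167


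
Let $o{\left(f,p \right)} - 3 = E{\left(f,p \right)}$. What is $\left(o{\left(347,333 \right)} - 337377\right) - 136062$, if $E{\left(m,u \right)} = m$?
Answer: $-473089$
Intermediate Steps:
$o{\left(f,p \right)} = 3 + f$
$\left(o{\left(347,333 \right)} - 337377\right) - 136062 = \left(\left(3 + 347\right) - 337377\right) - 136062 = \left(350 - 337377\right) - 136062 = -337027 - 136062 = -473089$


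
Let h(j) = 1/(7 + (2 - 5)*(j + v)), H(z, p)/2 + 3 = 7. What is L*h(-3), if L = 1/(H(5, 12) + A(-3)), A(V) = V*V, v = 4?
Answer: 1/68 ≈ 0.014706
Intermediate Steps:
A(V) = V**2
H(z, p) = 8 (H(z, p) = -6 + 2*7 = -6 + 14 = 8)
h(j) = 1/(-5 - 3*j) (h(j) = 1/(7 + (2 - 5)*(j + 4)) = 1/(7 - 3*(4 + j)) = 1/(7 + (-12 - 3*j)) = 1/(-5 - 3*j))
L = 1/17 (L = 1/(8 + (-3)**2) = 1/(8 + 9) = 1/17 ≈ 0.058824)
L*h(-3) = (-1/(5 + 3*(-3)))/17 = (-1/(5 - 9))/17 = (-1/(-4))/17 = (-1*(-1/4))/17 = (1/17)*(1/4) = 1/68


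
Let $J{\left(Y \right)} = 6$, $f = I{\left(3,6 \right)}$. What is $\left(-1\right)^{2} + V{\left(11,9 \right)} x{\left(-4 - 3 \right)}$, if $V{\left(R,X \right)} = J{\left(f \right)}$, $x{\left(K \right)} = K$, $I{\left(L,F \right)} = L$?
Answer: $-41$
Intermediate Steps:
$f = 3$
$V{\left(R,X \right)} = 6$
$\left(-1\right)^{2} + V{\left(11,9 \right)} x{\left(-4 - 3 \right)} = \left(-1\right)^{2} + 6 \left(-4 - 3\right) = 1 + 6 \left(-4 - 3\right) = 1 + 6 \left(-7\right) = 1 - 42 = -41$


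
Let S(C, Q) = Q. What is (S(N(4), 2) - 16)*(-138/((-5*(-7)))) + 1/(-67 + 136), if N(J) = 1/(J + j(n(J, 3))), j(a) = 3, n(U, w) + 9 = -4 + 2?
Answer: 19049/345 ≈ 55.214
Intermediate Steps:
n(U, w) = -11 (n(U, w) = -9 + (-4 + 2) = -9 - 2 = -11)
N(J) = 1/(3 + J) (N(J) = 1/(J + 3) = 1/(3 + J))
(S(N(4), 2) - 16)*(-138/((-5*(-7)))) + 1/(-67 + 136) = (2 - 16)*(-138/((-5*(-7)))) + 1/(-67 + 136) = -(-1932)/35 + 1/69 = -14*(-138/35) + 1/69 = 276/5 + 1/69 = 19049/345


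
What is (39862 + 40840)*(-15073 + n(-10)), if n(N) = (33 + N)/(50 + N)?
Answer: -24327496847/20 ≈ -1.2164e+9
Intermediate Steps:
n(N) = (33 + N)/(50 + N)
(39862 + 40840)*(-15073 + n(-10)) = (39862 + 40840)*(-15073 + (33 - 10)/(50 - 10)) = 80702*(-15073 + 23/40) = 80702*(-602897/40) = -24327496847/20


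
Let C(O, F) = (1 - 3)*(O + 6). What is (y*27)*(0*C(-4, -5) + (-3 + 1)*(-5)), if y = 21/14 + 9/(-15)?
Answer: 243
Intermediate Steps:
C(O, F) = -12 - 2*O (C(O, F) = -2*(6 + O) = -12 - 2*O)
y = 9/10 (y = 21*(1/14) + 9*(-1/15) = 3/2 - 3/5 = 9/10 ≈ 0.90000)
(y*27)*(0*C(-4, -5) + (-3 + 1)*(-5)) = ((9/10)*27)*(0*(-12 - 2*(-4)) + (-3 + 1)*(-5)) = 243*(0*(-12 + 8) - 2*(-5))/10 = 243*(0*(-4) + 10)/10 = 243*(0 + 10)/10 = (243/10)*10 = 243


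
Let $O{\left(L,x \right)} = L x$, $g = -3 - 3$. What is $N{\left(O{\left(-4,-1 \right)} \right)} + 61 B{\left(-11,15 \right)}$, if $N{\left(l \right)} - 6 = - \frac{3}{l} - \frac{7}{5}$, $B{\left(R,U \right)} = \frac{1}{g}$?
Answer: $- \frac{379}{60} \approx -6.3167$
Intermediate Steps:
$g = -6$
$B{\left(R,U \right)} = - \frac{1}{6}$ ($B{\left(R,U \right)} = \frac{1}{-6} = - \frac{1}{6}$)
$N{\left(l \right)} = \frac{23}{5} - \frac{3}{l}$ ($N{\left(l \right)} = 6 - \left(\frac{7}{5} + \frac{3}{l}\right) = \frac{23}{5} - \frac{3}{l}$)
$N{\left(O{\left(-4,-1 \right)} \right)} + 61 B{\left(-11,15 \right)} = \left(\frac{23}{5} - \frac{3}{\left(-4\right) \left(-1\right)}\right) + 61 \left(- \frac{1}{6}\right) = \left(\frac{23}{5} - \frac{3}{4}\right) - \frac{61}{6} = \frac{77}{20} - \frac{61}{6} = - \frac{379}{60}$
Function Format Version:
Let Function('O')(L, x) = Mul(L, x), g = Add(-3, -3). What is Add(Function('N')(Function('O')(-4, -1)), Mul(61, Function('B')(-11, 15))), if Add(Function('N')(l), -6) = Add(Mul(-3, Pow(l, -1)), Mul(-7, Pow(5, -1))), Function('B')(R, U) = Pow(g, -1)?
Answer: Rational(-379, 60) ≈ -6.3167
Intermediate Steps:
g = -6
Function('B')(R, U) = Rational(-1, 6) (Function('B')(R, U) = Pow(-6, -1) = Rational(-1, 6))
Function('N')(l) = Add(Rational(23, 5), Mul(-3, Pow(l, -1))) (Function('N')(l) = Add(6, Add(Mul(-3, Pow(l, -1)), Mul(-7, Pow(5, -1)))) = Add(6, Add(Mul(-3, Pow(l, -1)), Mul(-7, Rational(1, 5)))) = Add(6, Add(Mul(-3, Pow(l, -1)), Rational(-7, 5))) = Add(6, Add(Rational(-7, 5), Mul(-3, Pow(l, -1)))) = Add(Rational(23, 5), Mul(-3, Pow(l, -1))))
Add(Function('N')(Function('O')(-4, -1)), Mul(61, Function('B')(-11, 15))) = Add(Add(Rational(23, 5), Mul(-3, Pow(Mul(-4, -1), -1))), Mul(61, Rational(-1, 6))) = Add(Add(Rational(23, 5), Mul(-3, Pow(4, -1))), Rational(-61, 6)) = Add(Add(Rational(23, 5), Mul(-3, Rational(1, 4))), Rational(-61, 6)) = Add(Add(Rational(23, 5), Rational(-3, 4)), Rational(-61, 6)) = Add(Rational(77, 20), Rational(-61, 6)) = Rational(-379, 60)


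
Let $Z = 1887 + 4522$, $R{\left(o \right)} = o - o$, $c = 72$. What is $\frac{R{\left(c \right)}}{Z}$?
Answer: $0$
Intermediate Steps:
$R{\left(o \right)} = 0$
$Z = 6409$
$\frac{R{\left(c \right)}}{Z} = \frac{0}{6409} = 0 \cdot \frac{1}{6409} = 0$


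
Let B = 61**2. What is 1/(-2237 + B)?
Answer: 1/1484 ≈ 0.00067385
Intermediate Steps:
B = 3721
1/(-2237 + B) = 1/(-2237 + 3721) = 1/1484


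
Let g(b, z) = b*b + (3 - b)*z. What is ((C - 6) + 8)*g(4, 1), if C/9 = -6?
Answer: -780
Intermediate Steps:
C = -54 (C = 9*(-6) = -54)
g(b, z) = b**2 + z*(3 - b)
((C - 6) + 8)*g(4, 1) = ((-54 - 6) + 8)*(4**2 + 3*1 - 1*4*1) = (-60 + 8)*(16 + 3 - 4) = -52*15 = -780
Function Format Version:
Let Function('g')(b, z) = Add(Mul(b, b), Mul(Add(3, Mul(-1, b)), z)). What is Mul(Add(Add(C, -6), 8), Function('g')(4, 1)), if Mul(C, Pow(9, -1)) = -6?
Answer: -780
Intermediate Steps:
C = -54 (C = Mul(9, -6) = -54)
Function('g')(b, z) = Add(Pow(b, 2), Mul(z, Add(3, Mul(-1, b))))
Mul(Add(Add(C, -6), 8), Function('g')(4, 1)) = Mul(Add(Add(-54, -6), 8), Add(Pow(4, 2), Mul(3, 1), Mul(-1, 4, 1))) = Mul(Add(-60, 8), Add(16, 3, -4)) = Mul(-52, 15) = -780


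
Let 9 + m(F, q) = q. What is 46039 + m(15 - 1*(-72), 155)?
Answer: 46185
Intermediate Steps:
m(F, q) = -9 + q
46039 + m(15 - 1*(-72), 155) = 46039 + (-9 + 155) = 46039 + 146 = 46185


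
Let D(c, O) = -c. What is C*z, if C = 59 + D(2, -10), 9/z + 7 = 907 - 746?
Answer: 513/154 ≈ 3.3312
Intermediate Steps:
z = 9/154 (z = 9/(-7 + (907 - 746)) = 9/(-7 + 161) = 9/154 ≈ 0.058442)
C = 57 (C = 59 - 1*2 = 59 - 2 = 57)
C*z = 57*(9/154) = 513/154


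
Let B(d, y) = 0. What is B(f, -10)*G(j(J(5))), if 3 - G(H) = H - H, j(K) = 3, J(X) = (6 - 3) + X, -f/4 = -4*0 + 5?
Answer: 0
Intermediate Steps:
f = -20 (f = -4*(-4*0 + 5) = -4*(0 + 5) = -4*5 = -20)
J(X) = 3 + X
G(H) = 3 (G(H) = 3 - (H - H) = 3 - 1*0 = 3 + 0 = 3)
B(f, -10)*G(j(J(5))) = 0*3 = 0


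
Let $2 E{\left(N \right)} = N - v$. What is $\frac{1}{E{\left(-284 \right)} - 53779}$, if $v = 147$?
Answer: $- \frac{2}{107989} \approx -1.852 \cdot 10^{-5}$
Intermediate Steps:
$E{\left(N \right)} = - \frac{147}{2} + \frac{N}{2}$ ($E{\left(N \right)} = \frac{N - 147}{2} = \frac{-147 + N}{2} = - \frac{147}{2} + \frac{N}{2}$)
$\frac{1}{E{\left(-284 \right)} - 53779} = \frac{1}{\left(- \frac{147}{2} + \frac{1}{2} \left(-284\right)\right) - 53779} = \frac{1}{\left(- \frac{147}{2} - 142\right) - 53779} = \frac{1}{- \frac{431}{2} - 53779} = \frac{1}{- \frac{107989}{2}} = - \frac{2}{107989}$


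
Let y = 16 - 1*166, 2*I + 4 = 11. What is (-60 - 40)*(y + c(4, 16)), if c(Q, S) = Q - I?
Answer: 14950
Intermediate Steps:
I = 7/2 (I = -2 + (½)*11 = -2 + 11/2 = 7/2 ≈ 3.5000)
c(Q, S) = -7/2 + Q (c(Q, S) = Q - 1*7/2 = Q - 7/2 = -7/2 + Q)
y = -150 (y = 16 - 166 = -150)
(-60 - 40)*(y + c(4, 16)) = (-60 - 40)*(-150 + (-7/2 + 4)) = -100*(-150 + ½) = -100*(-299/2) = 14950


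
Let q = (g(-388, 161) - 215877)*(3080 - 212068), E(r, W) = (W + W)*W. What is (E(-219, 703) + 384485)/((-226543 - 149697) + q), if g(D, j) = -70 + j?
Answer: 16541/543329016 ≈ 3.0444e-5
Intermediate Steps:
E(r, W) = 2*W**2 (E(r, W) = (2*W)*W = 2*W**2)
q = 45096684568 (q = ((-70 + 161) - 215877)*(3080 - 212068) = (91 - 215877)*(-208988) = -215786*(-208988) = 45096684568)
(E(-219, 703) + 384485)/((-226543 - 149697) + q) = (2*703**2 + 384485)/((-226543 - 149697) + 45096684568) = (2*494209 + 384485)/(-376240 + 45096684568) = (988418 + 384485)/45096308328 = 1372903*(1/45096308328) = 16541/543329016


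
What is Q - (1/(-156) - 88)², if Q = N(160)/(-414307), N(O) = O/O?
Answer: -78090837628723/10082575152 ≈ -7745.1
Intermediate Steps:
N(O) = 1
Q = -1/414307 (Q = 1/(-414307) = 1*(-1/414307) = -1/414307 ≈ -2.4137e-6)
Q - (1/(-156) - 88)² = -1/414307 - (1/(-156) - 88)² = -1/414307 - (-1/156 - 88)² = -1/414307 - (-13729/156)² = -1/414307 - 1*188485441/24336 = -1/414307 - 188485441/24336 = -78090837628723/10082575152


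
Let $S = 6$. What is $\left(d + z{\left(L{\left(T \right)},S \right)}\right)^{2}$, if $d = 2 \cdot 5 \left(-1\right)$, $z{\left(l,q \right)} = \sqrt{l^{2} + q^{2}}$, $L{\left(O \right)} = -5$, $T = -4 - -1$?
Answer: $\left(10 - \sqrt{61}\right)^{2} \approx 4.795$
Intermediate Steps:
$T = -3$ ($T = -4 + 1 = -3$)
$d = -10$ ($d = 10 \left(-1\right) = -10$)
$\left(d + z{\left(L{\left(T \right)},S \right)}\right)^{2} = \left(-10 + \sqrt{\left(-5\right)^{2} + 6^{2}}\right)^{2} = \left(-10 + \sqrt{25 + 36}\right)^{2} = \left(-10 + \sqrt{61}\right)^{2}$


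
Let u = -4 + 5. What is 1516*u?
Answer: 1516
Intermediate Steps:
u = 1
1516*u = 1516*1 = 1516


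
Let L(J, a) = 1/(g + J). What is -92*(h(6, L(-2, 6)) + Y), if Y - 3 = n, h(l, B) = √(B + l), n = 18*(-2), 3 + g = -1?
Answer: 3036 - 46*√210/3 ≈ 2813.8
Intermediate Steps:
g = -4 (g = -3 - 1 = -4)
n = -36
L(J, a) = 1/(-4 + J)
Y = -33 (Y = 3 - 36 = -33)
-92*(h(6, L(-2, 6)) + Y) = -92*(√(1/(-4 - 2) + 6) - 33) = -92*(√(1/(-6) + 6) - 33) = -92*(√(-⅙ + 6) - 33) = -92*(√(35/6) - 33) = -92*(√210/6 - 33) = -92*(-33 + √210/6) = 3036 - 46*√210/3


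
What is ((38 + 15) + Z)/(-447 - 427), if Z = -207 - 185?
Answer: 339/874 ≈ 0.38787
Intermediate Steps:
Z = -392
((38 + 15) + Z)/(-447 - 427) = ((38 + 15) - 392)/(-447 - 427) = (53 - 392)/(-874) = -339*(-1/874) = 339/874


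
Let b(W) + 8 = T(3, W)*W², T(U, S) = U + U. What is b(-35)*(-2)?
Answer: -14684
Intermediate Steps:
T(U, S) = 2*U
b(W) = -8 + 6*W² (b(W) = -8 + (2*3)*W² = -8 + 6*W²)
b(-35)*(-2) = (-8 + 6*(-35)²)*(-2) = (-8 + 6*1225)*(-2) = (-8 + 7350)*(-2) = 7342*(-2) = -14684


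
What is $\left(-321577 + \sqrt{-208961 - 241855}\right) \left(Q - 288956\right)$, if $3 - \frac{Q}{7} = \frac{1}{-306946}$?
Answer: $\frac{28519841697787231}{306946} - \frac{709499540024 i \sqrt{1761}}{153473} \approx 9.2915 \cdot 10^{10} - 1.94 \cdot 10^{8} i$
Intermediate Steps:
$Q = \frac{6445873}{306946}$ ($Q = 21 - \frac{7}{-306946} = 21 - - \frac{7}{306946} = 21 + \frac{7}{306946} = \frac{6445873}{306946} \approx 21.0$)
$\left(-321577 + \sqrt{-208961 - 241855}\right) \left(Q - 288956\right) = \left(-321577 + \sqrt{-208961 - 241855}\right) \left(\frac{6445873}{306946} - 288956\right) = \left(-321577 + \sqrt{-450816}\right) \left(- \frac{88687442503}{306946}\right) = \left(-321577 + 16 i \sqrt{1761}\right) \left(- \frac{88687442503}{306946}\right) = \frac{28519841697787231}{306946} - \frac{709499540024 i \sqrt{1761}}{153473}$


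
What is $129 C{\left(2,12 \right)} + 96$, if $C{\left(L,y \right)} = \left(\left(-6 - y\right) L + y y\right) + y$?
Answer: $15576$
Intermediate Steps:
$C{\left(L,y \right)} = y + y^{2} + L \left(-6 - y\right)$ ($C{\left(L,y \right)} = \left(L \left(-6 - y\right) + y^{2}\right) + y = \left(y^{2} + L \left(-6 - y\right)\right) + y = y + y^{2} + L \left(-6 - y\right)$)
$129 C{\left(2,12 \right)} + 96 = 129 \left(12 + 12^{2} - 12 - 2 \cdot 12\right) + 96 = 129 \left(12 + 144 - 12 - 24\right) + 96 = 129 \cdot 120 + 96 = 15480 + 96 = 15576$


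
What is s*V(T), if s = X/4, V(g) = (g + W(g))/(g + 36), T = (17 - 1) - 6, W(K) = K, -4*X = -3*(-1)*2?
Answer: -15/92 ≈ -0.16304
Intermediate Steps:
X = -3/2 (X = -(-3*(-1))*2/4 = -3*2/4 = -¼*6 = -3/2 ≈ -1.5000)
T = 10 (T = 16 - 6 = 10)
V(g) = 2*g/(36 + g) (V(g) = (g + g)/(g + 36) = (2*g)/(36 + g) = 2*g/(36 + g))
s = -3/8 (s = -3/2/4 = -3/2*¼ = -3/8 ≈ -0.37500)
s*V(T) = -3*10/(4*(36 + 10)) = -3*10/(4*46) = -3/8*10/23 = -15/92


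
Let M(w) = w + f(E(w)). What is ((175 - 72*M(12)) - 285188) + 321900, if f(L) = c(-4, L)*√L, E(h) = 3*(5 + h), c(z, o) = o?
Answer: 36023 - 3672*√51 ≈ 9799.7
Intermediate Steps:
E(h) = 15 + 3*h
f(L) = L^(3/2) (f(L) = L*√L = L^(3/2))
M(w) = w + (15 + 3*w)^(3/2)
((175 - 72*M(12)) - 285188) + 321900 = ((175 - 72*(12 + 3*√3*(5 + 12)^(3/2))) - 285188) + 321900 = ((175 - 72*(12 + 3*√3*17^(3/2))) - 285188) + 321900 = ((175 - 72*(12 + 3*√3*(17*√17))) - 285188) + 321900 = ((175 - 72*(12 + 51*√51)) - 285188) + 321900 = ((175 + (-864 - 3672*√51)) - 285188) + 321900 = ((-689 - 3672*√51) - 285188) + 321900 = (-285877 - 3672*√51) + 321900 = 36023 - 3672*√51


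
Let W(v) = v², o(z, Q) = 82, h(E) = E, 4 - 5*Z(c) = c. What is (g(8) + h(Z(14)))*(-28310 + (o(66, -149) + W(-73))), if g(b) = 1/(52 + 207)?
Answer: 11838783/259 ≈ 45710.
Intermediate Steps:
Z(c) = ⅘ - c/5
g(b) = 1/259
(g(8) + h(Z(14)))*(-28310 + (o(66, -149) + W(-73))) = (1/259 + (⅘ - ⅕*14))*(-28310 + (82 + (-73)²)) = (1/259 + (⅘ - 14/5))*(-28310 + (82 + 5329)) = (1/259 - 2)*(-28310 + 5411) = -517/259*(-22899) = 11838783/259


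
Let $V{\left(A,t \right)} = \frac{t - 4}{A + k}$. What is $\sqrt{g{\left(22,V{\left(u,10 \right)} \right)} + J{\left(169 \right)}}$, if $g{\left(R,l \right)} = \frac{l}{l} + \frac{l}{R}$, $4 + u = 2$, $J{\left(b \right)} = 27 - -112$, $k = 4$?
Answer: $\frac{\sqrt{67826}}{22} \approx 11.838$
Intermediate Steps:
$J{\left(b \right)} = 139$ ($J{\left(b \right)} = 27 + 112 = 139$)
$u = -2$ ($u = -4 + 2 = -2$)
$V{\left(A,t \right)} = \frac{-4 + t}{4 + A}$ ($V{\left(A,t \right)} = \frac{t - 4}{A + 4} = \frac{-4 + t}{4 + A}$)
$g{\left(R,l \right)} = 1 + \frac{l}{R}$
$\sqrt{g{\left(22,V{\left(u,10 \right)} \right)} + J{\left(169 \right)}} = \sqrt{\frac{22 + \frac{-4 + 10}{4 - 2}}{22} + 139} = \sqrt{\frac{22 + \frac{1}{2} \cdot 6}{22} + 139} = \sqrt{\frac{22 + 3}{22} + 139} = \sqrt{\frac{1}{22} \cdot 25 + 139} = \sqrt{\frac{25}{22} + 139} = \sqrt{\frac{3083}{22}} = \frac{\sqrt{67826}}{22}$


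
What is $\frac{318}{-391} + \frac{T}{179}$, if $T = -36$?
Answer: $- \frac{70998}{69989} \approx -1.0144$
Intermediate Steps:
$\frac{318}{-391} + \frac{T}{179} = \frac{318}{-391} - \frac{36}{179} = 318 \left(- \frac{1}{391}\right) - \frac{36}{179} = - \frac{318}{391} - \frac{36}{179} = - \frac{70998}{69989}$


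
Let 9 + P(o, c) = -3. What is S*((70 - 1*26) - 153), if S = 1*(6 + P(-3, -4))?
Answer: 654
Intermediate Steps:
P(o, c) = -12 (P(o, c) = -9 - 3 = -12)
S = -6 (S = 1*(6 - 12) = 1*(-6) = -6)
S*((70 - 1*26) - 153) = -6*((70 - 1*26) - 153) = -6*((70 - 26) - 153) = -6*(44 - 153) = -6*(-109) = 654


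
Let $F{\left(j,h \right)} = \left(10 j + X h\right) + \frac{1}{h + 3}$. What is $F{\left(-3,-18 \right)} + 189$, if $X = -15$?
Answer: $\frac{6434}{15} \approx 428.93$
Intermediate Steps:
$F{\left(j,h \right)} = \frac{1}{3 + h} - 15 h + 10 j$ ($F{\left(j,h \right)} = \left(10 j - 15 h\right) + \frac{1}{h + 3} = \left(- 15 h + 10 j\right) + \frac{1}{3 + h} = \frac{1}{3 + h} - 15 h + 10 j$)
$F{\left(-3,-18 \right)} + 189 = \frac{1 - -810 - 15 \left(-18\right)^{2} + 30 \left(-3\right) + 10 \left(-18\right) \left(-3\right)}{3 - 18} + 189 = \frac{1 + 810 - 4860 - 90 + 540}{-15} + 189 = - \frac{1 + 810 - 4860 - 90 + 540}{15} + 189 = \left(- \frac{1}{15}\right) \left(-3599\right) + 189 = \frac{3599}{15} + 189 = \frac{6434}{15}$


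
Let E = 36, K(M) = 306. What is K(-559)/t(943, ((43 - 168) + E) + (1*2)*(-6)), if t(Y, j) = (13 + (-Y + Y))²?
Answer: 306/169 ≈ 1.8106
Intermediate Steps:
t(Y, j) = 169 (t(Y, j) = (13 + 0)² = 13² = 169)
K(-559)/t(943, ((43 - 168) + E) + (1*2)*(-6)) = 306/169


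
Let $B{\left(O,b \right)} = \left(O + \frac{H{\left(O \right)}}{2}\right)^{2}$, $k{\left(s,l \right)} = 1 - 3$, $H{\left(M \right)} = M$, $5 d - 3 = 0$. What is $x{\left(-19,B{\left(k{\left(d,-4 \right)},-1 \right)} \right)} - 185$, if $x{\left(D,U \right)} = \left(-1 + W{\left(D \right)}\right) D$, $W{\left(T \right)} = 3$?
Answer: $-223$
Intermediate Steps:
$d = \frac{3}{5}$ ($d = \frac{3}{5} + \frac{1}{5} \cdot 0 = \frac{3}{5} + 0 = \frac{3}{5} \approx 0.6$)
$k{\left(s,l \right)} = -2$
$B{\left(O,b \right)} = \frac{9 O^{2}}{4}$ ($B{\left(O,b \right)} = \left(O + \frac{O}{2}\right)^{2} = \left(\frac{3 O}{2}\right)^{2} = \frac{9 O^{2}}{4}$)
$x{\left(D,U \right)} = 2 D$ ($x{\left(D,U \right)} = \left(-1 + 3\right) D = 2 D$)
$x{\left(-19,B{\left(k{\left(d,-4 \right)},-1 \right)} \right)} - 185 = 2 \left(-19\right) - 185 = -38 - 185 = -223$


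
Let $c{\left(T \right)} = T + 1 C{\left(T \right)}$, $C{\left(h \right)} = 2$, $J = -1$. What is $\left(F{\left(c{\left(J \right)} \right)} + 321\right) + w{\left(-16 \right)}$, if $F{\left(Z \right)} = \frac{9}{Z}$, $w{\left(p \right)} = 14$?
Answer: $344$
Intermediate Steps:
$c{\left(T \right)} = 2 + T$ ($c{\left(T \right)} = T + 1 \cdot 2 = T + 2 = 2 + T$)
$\left(F{\left(c{\left(J \right)} \right)} + 321\right) + w{\left(-16 \right)} = \left(\frac{9}{2 - 1} + 321\right) + 14 = \left(\frac{9}{1} + 321\right) + 14 = \left(9 \cdot 1 + 321\right) + 14 = \left(9 + 321\right) + 14 = 330 + 14 = 344$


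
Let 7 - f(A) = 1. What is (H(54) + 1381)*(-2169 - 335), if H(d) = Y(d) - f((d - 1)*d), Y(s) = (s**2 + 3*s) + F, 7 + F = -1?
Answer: -11130280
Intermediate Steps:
F = -8 (F = -7 - 1 = -8)
f(A) = 6 (f(A) = 7 - 1*1 = 7 - 1 = 6)
Y(s) = -8 + s**2 + 3*s (Y(s) = (s**2 + 3*s) - 8 = -8 + s**2 + 3*s)
H(d) = -14 + d**2 + 3*d (H(d) = (-8 + d**2 + 3*d) - 1*6 = (-8 + d**2 + 3*d) - 6 = -14 + d**2 + 3*d)
(H(54) + 1381)*(-2169 - 335) = ((-14 + 54**2 + 3*54) + 1381)*(-2169 - 335) = ((-14 + 2916 + 162) + 1381)*(-2504) = (3064 + 1381)*(-2504) = 4445*(-2504) = -11130280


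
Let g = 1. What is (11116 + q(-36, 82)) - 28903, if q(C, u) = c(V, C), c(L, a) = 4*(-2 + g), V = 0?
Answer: -17791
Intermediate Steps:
c(L, a) = -4 (c(L, a) = 4*(-2 + 1) = 4*(-1) = -4)
q(C, u) = -4
(11116 + q(-36, 82)) - 28903 = (11116 - 4) - 28903 = 11112 - 28903 = -17791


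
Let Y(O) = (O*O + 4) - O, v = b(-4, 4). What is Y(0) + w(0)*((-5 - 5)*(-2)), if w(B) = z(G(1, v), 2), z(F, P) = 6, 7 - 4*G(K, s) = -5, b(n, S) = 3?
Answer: 124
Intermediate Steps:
v = 3
G(K, s) = 3 (G(K, s) = 7/4 - 1/4*(-5) = 7/4 + 5/4 = 3)
w(B) = 6
Y(O) = 4 + O**2 - O (Y(O) = (O**2 + 4) - O = (4 + O**2) - O = 4 + O**2 - O)
Y(0) + w(0)*((-5 - 5)*(-2)) = (4 + 0**2 - 1*0) + 6*((-5 - 5)*(-2)) = (4 + 0 + 0) + 6*(-10*(-2)) = 4 + 6*20 = 4 + 120 = 124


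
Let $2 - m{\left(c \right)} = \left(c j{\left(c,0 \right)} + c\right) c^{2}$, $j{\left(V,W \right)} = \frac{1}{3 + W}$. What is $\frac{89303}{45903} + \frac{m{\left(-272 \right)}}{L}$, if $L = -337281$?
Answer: $- \frac{1201527638855}{15482209743} \approx -77.607$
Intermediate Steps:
$m{\left(c \right)} = 2 - \frac{4 c^{3}}{3}$ ($m{\left(c \right)} = 2 - \left(\frac{c}{3 + 0} + c\right) c^{2} = 2 - \left(\frac{c}{3} + c\right) c^{2} = 2 - \frac{4 c}{3} c^{2} = 2 - \frac{4 c^{3}}{3}$)
$\frac{89303}{45903} + \frac{m{\left(-272 \right)}}{L} = \frac{89303}{45903} + \frac{2 - \frac{4 \left(-272\right)^{3}}{3}}{-337281} = 89303 \cdot \frac{1}{45903} + \left(2 - - \frac{80494592}{3}\right) \left(- \frac{1}{337281}\right) = \frac{89303}{45903} + \left(2 + \frac{80494592}{3}\right) \left(- \frac{1}{337281}\right) = \frac{89303}{45903} + \frac{80494598}{3} \left(- \frac{1}{337281}\right) = \frac{89303}{45903} - \frac{80494598}{1011843} = - \frac{1201527638855}{15482209743}$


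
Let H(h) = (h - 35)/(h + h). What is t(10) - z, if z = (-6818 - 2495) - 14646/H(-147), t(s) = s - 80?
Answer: 427725/13 ≈ 32902.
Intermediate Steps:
t(s) = -80 + s
H(h) = (-35 + h)/(2*h) (H(h) = (-35 + h)/((2*h)) = (-35 + h)*(1/(2*h)) = (-35 + h)/(2*h))
z = -428635/13 (z = (-6818 - 2495) - 14646/((½)*(-35 - 147)/(-147)) = -9313 - 14646/((½)*(-1/147)*(-182)) = -9313 - 14646/13/21 = -9313 - 14646*21/13 = -9313 - 1*307566/13 = -9313 - 307566/13 = -428635/13 ≈ -32972.)
t(10) - z = (-80 + 10) - 1*(-428635/13) = -70 + 428635/13 = 427725/13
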